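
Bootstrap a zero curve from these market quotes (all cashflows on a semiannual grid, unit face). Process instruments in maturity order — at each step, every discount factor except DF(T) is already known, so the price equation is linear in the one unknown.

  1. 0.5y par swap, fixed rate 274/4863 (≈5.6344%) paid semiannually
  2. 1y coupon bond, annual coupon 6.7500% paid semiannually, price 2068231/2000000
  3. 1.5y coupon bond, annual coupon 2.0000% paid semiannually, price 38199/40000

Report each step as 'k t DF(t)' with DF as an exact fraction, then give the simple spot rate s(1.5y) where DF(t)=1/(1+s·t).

1 1/2 4863/5000
2 1 4843/5000
3 3/2 9263/10000
s(1.5y) = (1/(9263/10000) − 1)/(3/2) = 1474/27789 ≈ 5.3043%

step 1 [0.5y] swap r/2=137/4863: DF=(1 − 137/4863·(0))/(1+137/4863) = 4863/5000 ≈ 0.972600
step 2 [1y] bond c/2=27/800: DF=(2068231/2000000 − 27/800·(0.972600))/(1+27/800) = 4843/5000 ≈ 0.968600
step 3 [1.5y] bond c/2=1/100: DF=(38199/40000 − 1/100·(0.972600+0.968600))/(1+1/100) = 9263/10000 ≈ 0.926300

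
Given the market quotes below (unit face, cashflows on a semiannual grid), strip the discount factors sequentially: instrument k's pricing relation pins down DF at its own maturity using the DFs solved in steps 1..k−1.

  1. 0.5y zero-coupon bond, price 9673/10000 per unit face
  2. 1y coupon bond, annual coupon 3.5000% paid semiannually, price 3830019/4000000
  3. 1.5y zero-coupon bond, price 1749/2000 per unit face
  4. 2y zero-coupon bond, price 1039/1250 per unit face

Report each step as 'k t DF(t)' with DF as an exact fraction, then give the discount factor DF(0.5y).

step 1 [0.5y] zero: DF = P = 9673/10000 ≈ 0.967300
step 2 [1y] bond c/2=7/400: DF=(3830019/4000000 − 7/400·(0.967300))/(1+7/400) = 2311/2500 ≈ 0.924400
step 3 [1.5y] zero: DF = P = 1749/2000 ≈ 0.874500
step 4 [2y] zero: DF = P = 1039/1250 ≈ 0.831200

1 1/2 9673/10000
2 1 2311/2500
3 3/2 1749/2000
4 2 1039/1250
DF(0.5y) = 9673/10000 ≈ 0.967300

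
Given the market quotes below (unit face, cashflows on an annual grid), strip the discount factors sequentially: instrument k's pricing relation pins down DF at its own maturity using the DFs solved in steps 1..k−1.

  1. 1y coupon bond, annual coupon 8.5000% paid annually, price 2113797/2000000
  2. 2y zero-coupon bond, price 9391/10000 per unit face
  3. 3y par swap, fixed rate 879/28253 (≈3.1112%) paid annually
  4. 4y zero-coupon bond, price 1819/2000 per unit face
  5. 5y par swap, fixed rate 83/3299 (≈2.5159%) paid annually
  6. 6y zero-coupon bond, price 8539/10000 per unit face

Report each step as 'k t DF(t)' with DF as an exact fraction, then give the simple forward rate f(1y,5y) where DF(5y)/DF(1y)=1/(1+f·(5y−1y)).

1 1 9741/10000
2 2 9391/10000
3 3 9121/10000
4 4 1819/2000
5 5 4419/5000
6 6 8539/10000
f(1y,5y) = ((9741/10000)/(4419/5000) − 1)/(4) = 301/11784 ≈ 2.5543%

step 1 [1y] bond c/1=17/200: DF=(2113797/2000000 − 17/200·(0))/(1+17/200) = 9741/10000 ≈ 0.974100
step 2 [2y] zero: DF = P = 9391/10000 ≈ 0.939100
step 3 [3y] swap r/1=879/28253: DF=(1 − 879/28253·(0.974100+0.939100))/(1+879/28253) = 9121/10000 ≈ 0.912100
step 4 [4y] zero: DF = P = 1819/2000 ≈ 0.909500
step 5 [5y] swap r/1=83/3299: DF=(1 − 83/3299·(0.974100+0.939100+0.912100+0.909500))/(1+83/3299) = 4419/5000 ≈ 0.883800
step 6 [6y] zero: DF = P = 8539/10000 ≈ 0.853900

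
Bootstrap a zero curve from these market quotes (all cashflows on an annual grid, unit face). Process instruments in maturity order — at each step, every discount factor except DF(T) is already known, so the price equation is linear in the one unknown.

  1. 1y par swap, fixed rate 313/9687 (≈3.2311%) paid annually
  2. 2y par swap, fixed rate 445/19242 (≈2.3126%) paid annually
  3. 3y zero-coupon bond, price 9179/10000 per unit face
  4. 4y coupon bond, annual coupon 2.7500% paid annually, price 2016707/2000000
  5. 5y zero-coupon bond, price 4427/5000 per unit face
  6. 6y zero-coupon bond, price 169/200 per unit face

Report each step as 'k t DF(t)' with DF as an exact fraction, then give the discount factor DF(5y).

step 1 [1y] swap r/1=313/9687: DF=(1 − 313/9687·(0))/(1+313/9687) = 9687/10000 ≈ 0.968700
step 2 [2y] swap r/1=445/19242: DF=(1 − 445/19242·(0.968700))/(1+445/19242) = 1911/2000 ≈ 0.955500
step 3 [3y] zero: DF = P = 9179/10000 ≈ 0.917900
step 4 [4y] bond c/1=11/400: DF=(2016707/2000000 − 11/400·(0.968700+0.955500+0.917900))/(1+11/400) = 9053/10000 ≈ 0.905300
step 5 [5y] zero: DF = P = 4427/5000 ≈ 0.885400
step 6 [6y] zero: DF = P = 169/200 ≈ 0.845000

1 1 9687/10000
2 2 1911/2000
3 3 9179/10000
4 4 9053/10000
5 5 4427/5000
6 6 169/200
DF(5y) = 4427/5000 ≈ 0.885400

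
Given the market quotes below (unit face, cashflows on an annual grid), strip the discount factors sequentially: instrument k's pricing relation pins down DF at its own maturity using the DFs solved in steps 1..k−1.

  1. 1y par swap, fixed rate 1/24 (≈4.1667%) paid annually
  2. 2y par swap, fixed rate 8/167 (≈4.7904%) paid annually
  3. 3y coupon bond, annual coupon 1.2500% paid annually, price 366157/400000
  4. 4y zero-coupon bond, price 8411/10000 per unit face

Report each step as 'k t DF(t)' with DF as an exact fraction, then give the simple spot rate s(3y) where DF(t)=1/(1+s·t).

step 1 [1y] swap r/1=1/24: DF=(1 − 1/24·(0))/(1+1/24) = 24/25 ≈ 0.960000
step 2 [2y] swap r/1=8/167: DF=(1 − 8/167·(0.960000))/(1+8/167) = 569/625 ≈ 0.910400
step 3 [3y] bond c/1=1/80: DF=(366157/400000 − 1/80·(0.960000+0.910400))/(1+1/80) = 881/1000 ≈ 0.881000
step 4 [4y] zero: DF = P = 8411/10000 ≈ 0.841100

1 1 24/25
2 2 569/625
3 3 881/1000
4 4 8411/10000
s(3y) = (1/(881/1000) − 1)/(3) = 119/2643 ≈ 4.5025%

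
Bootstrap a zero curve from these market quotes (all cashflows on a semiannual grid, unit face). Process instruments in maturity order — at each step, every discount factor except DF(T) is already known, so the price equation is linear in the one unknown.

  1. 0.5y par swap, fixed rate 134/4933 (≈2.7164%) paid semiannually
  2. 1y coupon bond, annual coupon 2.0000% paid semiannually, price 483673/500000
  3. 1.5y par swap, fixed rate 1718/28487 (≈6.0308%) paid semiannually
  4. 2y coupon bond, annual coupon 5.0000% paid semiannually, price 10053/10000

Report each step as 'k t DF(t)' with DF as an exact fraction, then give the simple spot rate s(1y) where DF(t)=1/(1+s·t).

1 1/2 4933/5000
2 1 237/250
3 3/2 9141/10000
4 2 9113/10000
s(1y) = (1/(237/250) − 1)/(1) = 13/237 ≈ 5.4852%

step 1 [0.5y] swap r/2=67/4933: DF=(1 − 67/4933·(0))/(1+67/4933) = 4933/5000 ≈ 0.986600
step 2 [1y] bond c/2=1/100: DF=(483673/500000 − 1/100·(0.986600))/(1+1/100) = 237/250 ≈ 0.948000
step 3 [1.5y] swap r/2=859/28487: DF=(1 − 859/28487·(0.986600+0.948000))/(1+859/28487) = 9141/10000 ≈ 0.914100
step 4 [2y] bond c/2=1/40: DF=(10053/10000 − 1/40·(0.986600+0.948000+0.914100))/(1+1/40) = 9113/10000 ≈ 0.911300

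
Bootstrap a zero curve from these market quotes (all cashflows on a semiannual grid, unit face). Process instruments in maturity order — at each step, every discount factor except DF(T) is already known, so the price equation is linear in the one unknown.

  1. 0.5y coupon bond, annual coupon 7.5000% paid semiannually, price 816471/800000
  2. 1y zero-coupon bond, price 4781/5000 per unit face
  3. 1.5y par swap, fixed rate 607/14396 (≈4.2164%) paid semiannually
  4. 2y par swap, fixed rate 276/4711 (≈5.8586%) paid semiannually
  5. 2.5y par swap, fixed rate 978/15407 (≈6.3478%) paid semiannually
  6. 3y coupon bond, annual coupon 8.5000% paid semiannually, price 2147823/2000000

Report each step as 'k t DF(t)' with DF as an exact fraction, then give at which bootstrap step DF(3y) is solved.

step 1 [0.5y] bond c/2=3/80: DF=(816471/800000 − 3/80·(0))/(1+3/80) = 9837/10000 ≈ 0.983700
step 2 [1y] zero: DF = P = 4781/5000 ≈ 0.956200
step 3 [1.5y] swap r/2=607/28792: DF=(1 − 607/28792·(0.983700+0.956200))/(1+607/28792) = 9393/10000 ≈ 0.939300
step 4 [2y] swap r/2=138/4711: DF=(1 − 138/4711·(0.983700+0.956200+0.939300))/(1+138/4711) = 556/625 ≈ 0.889600
step 5 [2.5y] swap r/2=489/15407: DF=(1 − 489/15407·(0.983700+0.956200+0.939300+0.889600))/(1+489/15407) = 8533/10000 ≈ 0.853300
step 6 [3y] bond c/2=17/400: DF=(2147823/2000000 − 17/400·(0.983700+0.956200+0.939300+0.889600+0.853300))/(1+17/400) = 8417/10000 ≈ 0.841700

1 1/2 9837/10000
2 1 4781/5000
3 3/2 9393/10000
4 2 556/625
5 5/2 8533/10000
6 3 8417/10000
DF(3y) is solved at step 6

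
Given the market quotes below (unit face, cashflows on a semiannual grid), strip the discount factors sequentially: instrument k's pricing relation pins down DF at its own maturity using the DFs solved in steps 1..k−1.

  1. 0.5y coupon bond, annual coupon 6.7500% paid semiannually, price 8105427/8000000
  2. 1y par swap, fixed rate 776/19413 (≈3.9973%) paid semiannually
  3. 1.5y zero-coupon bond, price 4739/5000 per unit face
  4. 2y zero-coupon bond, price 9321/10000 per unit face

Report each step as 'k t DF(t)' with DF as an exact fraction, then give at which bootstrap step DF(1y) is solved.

1 1/2 9801/10000
2 1 2403/2500
3 3/2 4739/5000
4 2 9321/10000
DF(1y) is solved at step 2

step 1 [0.5y] bond c/2=27/800: DF=(8105427/8000000 − 27/800·(0))/(1+27/800) = 9801/10000 ≈ 0.980100
step 2 [1y] swap r/2=388/19413: DF=(1 − 388/19413·(0.980100))/(1+388/19413) = 2403/2500 ≈ 0.961200
step 3 [1.5y] zero: DF = P = 4739/5000 ≈ 0.947800
step 4 [2y] zero: DF = P = 9321/10000 ≈ 0.932100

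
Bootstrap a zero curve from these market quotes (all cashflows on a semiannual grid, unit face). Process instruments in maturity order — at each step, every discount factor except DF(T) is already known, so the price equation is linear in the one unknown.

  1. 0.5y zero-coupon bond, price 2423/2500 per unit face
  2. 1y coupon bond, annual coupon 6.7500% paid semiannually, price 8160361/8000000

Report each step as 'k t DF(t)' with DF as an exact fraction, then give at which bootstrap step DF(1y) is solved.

1 1/2 2423/2500
2 1 9551/10000
DF(1y) is solved at step 2

step 1 [0.5y] zero: DF = P = 2423/2500 ≈ 0.969200
step 2 [1y] bond c/2=27/800: DF=(8160361/8000000 − 27/800·(0.969200))/(1+27/800) = 9551/10000 ≈ 0.955100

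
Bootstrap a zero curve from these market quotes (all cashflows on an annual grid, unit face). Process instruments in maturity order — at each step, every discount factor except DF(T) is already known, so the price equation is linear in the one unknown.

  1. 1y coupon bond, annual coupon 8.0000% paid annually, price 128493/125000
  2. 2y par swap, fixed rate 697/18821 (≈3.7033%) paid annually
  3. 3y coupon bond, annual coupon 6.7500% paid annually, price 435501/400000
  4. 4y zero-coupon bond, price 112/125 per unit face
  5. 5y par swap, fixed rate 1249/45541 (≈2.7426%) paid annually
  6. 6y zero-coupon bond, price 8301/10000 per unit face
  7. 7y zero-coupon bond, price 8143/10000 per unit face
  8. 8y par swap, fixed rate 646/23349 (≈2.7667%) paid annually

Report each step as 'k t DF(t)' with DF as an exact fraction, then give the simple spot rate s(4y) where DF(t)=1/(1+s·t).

step 1 [1y] bond c/1=2/25: DF=(128493/125000 − 2/25·(0))/(1+2/25) = 4759/5000 ≈ 0.951800
step 2 [2y] swap r/1=697/18821: DF=(1 − 697/18821·(0.951800))/(1+697/18821) = 9303/10000 ≈ 0.930300
step 3 [3y] bond c/1=27/400: DF=(435501/400000 − 27/400·(0.951800+0.930300))/(1+27/400) = 9009/10000 ≈ 0.900900
step 4 [4y] zero: DF = P = 112/125 ≈ 0.896000
step 5 [5y] swap r/1=1249/45541: DF=(1 − 1249/45541·(0.951800+0.930300+0.900900+0.896000))/(1+1249/45541) = 8751/10000 ≈ 0.875100
step 6 [6y] zero: DF = P = 8301/10000 ≈ 0.830100
step 7 [7y] zero: DF = P = 8143/10000 ≈ 0.814300
step 8 [8y] swap r/1=646/23349: DF=(1 − 646/23349·(0.951800+0.930300+0.900900+0.896000+0.875100+0.830100+0.814300))/(1+646/23349) = 4031/5000 ≈ 0.806200

1 1 4759/5000
2 2 9303/10000
3 3 9009/10000
4 4 112/125
5 5 8751/10000
6 6 8301/10000
7 7 8143/10000
8 8 4031/5000
s(4y) = (1/(112/125) − 1)/(4) = 13/448 ≈ 2.9018%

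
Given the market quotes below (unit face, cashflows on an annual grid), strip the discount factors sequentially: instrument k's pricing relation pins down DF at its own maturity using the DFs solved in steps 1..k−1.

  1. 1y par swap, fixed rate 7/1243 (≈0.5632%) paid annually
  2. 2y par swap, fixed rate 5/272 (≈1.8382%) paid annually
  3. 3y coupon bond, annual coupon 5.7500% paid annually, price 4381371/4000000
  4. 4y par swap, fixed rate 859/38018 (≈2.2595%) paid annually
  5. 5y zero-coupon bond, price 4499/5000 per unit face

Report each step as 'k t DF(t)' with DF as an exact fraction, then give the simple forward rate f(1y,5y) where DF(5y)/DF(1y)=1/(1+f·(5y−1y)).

step 1 [1y] swap r/1=7/1243: DF=(1 − 7/1243·(0))/(1+7/1243) = 1243/1250 ≈ 0.994400
step 2 [2y] swap r/1=5/272: DF=(1 − 5/272·(0.994400))/(1+5/272) = 241/250 ≈ 0.964000
step 3 [3y] bond c/1=23/400: DF=(4381371/4000000 − 23/400·(0.994400+0.964000))/(1+23/400) = 9293/10000 ≈ 0.929300
step 4 [4y] swap r/1=859/38018: DF=(1 − 859/38018·(0.994400+0.964000+0.929300))/(1+859/38018) = 9141/10000 ≈ 0.914100
step 5 [5y] zero: DF = P = 4499/5000 ≈ 0.899800

1 1 1243/1250
2 2 241/250
3 3 9293/10000
4 4 9141/10000
5 5 4499/5000
f(1y,5y) = ((1243/1250)/(4499/5000) − 1)/(4) = 43/1636 ≈ 2.6284%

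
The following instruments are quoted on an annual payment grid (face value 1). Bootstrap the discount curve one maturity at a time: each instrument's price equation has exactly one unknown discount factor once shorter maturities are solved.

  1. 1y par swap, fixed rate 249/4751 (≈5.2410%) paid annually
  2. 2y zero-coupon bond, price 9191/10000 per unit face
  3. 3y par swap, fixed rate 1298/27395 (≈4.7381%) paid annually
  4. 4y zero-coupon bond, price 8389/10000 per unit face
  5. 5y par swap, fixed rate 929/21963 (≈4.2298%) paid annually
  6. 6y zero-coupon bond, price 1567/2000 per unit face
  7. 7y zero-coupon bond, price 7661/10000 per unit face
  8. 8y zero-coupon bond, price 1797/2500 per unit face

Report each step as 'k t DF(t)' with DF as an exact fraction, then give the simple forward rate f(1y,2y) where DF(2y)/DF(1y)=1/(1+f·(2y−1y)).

step 1 [1y] swap r/1=249/4751: DF=(1 − 249/4751·(0))/(1+249/4751) = 4751/5000 ≈ 0.950200
step 2 [2y] zero: DF = P = 9191/10000 ≈ 0.919100
step 3 [3y] swap r/1=1298/27395: DF=(1 − 1298/27395·(0.950200+0.919100))/(1+1298/27395) = 4351/5000 ≈ 0.870200
step 4 [4y] zero: DF = P = 8389/10000 ≈ 0.838900
step 5 [5y] swap r/1=929/21963: DF=(1 − 929/21963·(0.950200+0.919100+0.870200+0.838900))/(1+929/21963) = 4071/5000 ≈ 0.814200
step 6 [6y] zero: DF = P = 1567/2000 ≈ 0.783500
step 7 [7y] zero: DF = P = 7661/10000 ≈ 0.766100
step 8 [8y] zero: DF = P = 1797/2500 ≈ 0.718800

1 1 4751/5000
2 2 9191/10000
3 3 4351/5000
4 4 8389/10000
5 5 4071/5000
6 6 1567/2000
7 7 7661/10000
8 8 1797/2500
f(1y,2y) = ((4751/5000)/(9191/10000) − 1)/(1) = 311/9191 ≈ 3.3837%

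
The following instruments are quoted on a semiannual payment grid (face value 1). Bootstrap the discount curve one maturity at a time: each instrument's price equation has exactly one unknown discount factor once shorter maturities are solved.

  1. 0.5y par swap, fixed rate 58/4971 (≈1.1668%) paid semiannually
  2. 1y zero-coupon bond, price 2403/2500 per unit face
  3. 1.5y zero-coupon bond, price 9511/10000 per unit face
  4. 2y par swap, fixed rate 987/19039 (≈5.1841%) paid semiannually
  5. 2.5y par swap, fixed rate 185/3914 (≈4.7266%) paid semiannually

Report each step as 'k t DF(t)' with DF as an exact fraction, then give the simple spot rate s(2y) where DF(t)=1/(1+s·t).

1 1/2 4971/5000
2 1 2403/2500
3 3/2 9511/10000
4 2 9013/10000
5 5/2 889/1000
s(2y) = (1/(9013/10000) − 1)/(2) = 987/18026 ≈ 5.4754%

step 1 [0.5y] swap r/2=29/4971: DF=(1 − 29/4971·(0))/(1+29/4971) = 4971/5000 ≈ 0.994200
step 2 [1y] zero: DF = P = 2403/2500 ≈ 0.961200
step 3 [1.5y] zero: DF = P = 9511/10000 ≈ 0.951100
step 4 [2y] swap r/2=987/38078: DF=(1 − 987/38078·(0.994200+0.961200+0.951100))/(1+987/38078) = 9013/10000 ≈ 0.901300
step 5 [2.5y] swap r/2=185/7828: DF=(1 − 185/7828·(0.994200+0.961200+0.951100+0.901300))/(1+185/7828) = 889/1000 ≈ 0.889000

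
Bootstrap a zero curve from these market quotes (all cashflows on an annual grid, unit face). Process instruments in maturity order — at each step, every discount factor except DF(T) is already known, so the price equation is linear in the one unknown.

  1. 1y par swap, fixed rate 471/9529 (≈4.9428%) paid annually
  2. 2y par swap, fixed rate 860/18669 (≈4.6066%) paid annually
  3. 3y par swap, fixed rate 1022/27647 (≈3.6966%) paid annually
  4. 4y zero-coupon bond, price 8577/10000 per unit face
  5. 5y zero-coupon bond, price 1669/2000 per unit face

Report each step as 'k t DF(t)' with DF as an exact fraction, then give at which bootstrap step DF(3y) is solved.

step 1 [1y] swap r/1=471/9529: DF=(1 − 471/9529·(0))/(1+471/9529) = 9529/10000 ≈ 0.952900
step 2 [2y] swap r/1=860/18669: DF=(1 − 860/18669·(0.952900))/(1+860/18669) = 457/500 ≈ 0.914000
step 3 [3y] swap r/1=1022/27647: DF=(1 − 1022/27647·(0.952900+0.914000))/(1+1022/27647) = 4489/5000 ≈ 0.897800
step 4 [4y] zero: DF = P = 8577/10000 ≈ 0.857700
step 5 [5y] zero: DF = P = 1669/2000 ≈ 0.834500

1 1 9529/10000
2 2 457/500
3 3 4489/5000
4 4 8577/10000
5 5 1669/2000
DF(3y) is solved at step 3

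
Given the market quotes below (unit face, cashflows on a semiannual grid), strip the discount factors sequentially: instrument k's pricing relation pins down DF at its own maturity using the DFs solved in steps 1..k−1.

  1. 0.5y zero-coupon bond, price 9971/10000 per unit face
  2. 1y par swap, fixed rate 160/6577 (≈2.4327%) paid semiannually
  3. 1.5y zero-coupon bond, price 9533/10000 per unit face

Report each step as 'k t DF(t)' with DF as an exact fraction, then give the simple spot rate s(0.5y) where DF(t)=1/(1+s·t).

step 1 [0.5y] zero: DF = P = 9971/10000 ≈ 0.997100
step 2 [1y] swap r/2=80/6577: DF=(1 − 80/6577·(0.997100))/(1+80/6577) = 122/125 ≈ 0.976000
step 3 [1.5y] zero: DF = P = 9533/10000 ≈ 0.953300

1 1/2 9971/10000
2 1 122/125
3 3/2 9533/10000
s(0.5y) = (1/(9971/10000) − 1)/(1/2) = 58/9971 ≈ 0.5817%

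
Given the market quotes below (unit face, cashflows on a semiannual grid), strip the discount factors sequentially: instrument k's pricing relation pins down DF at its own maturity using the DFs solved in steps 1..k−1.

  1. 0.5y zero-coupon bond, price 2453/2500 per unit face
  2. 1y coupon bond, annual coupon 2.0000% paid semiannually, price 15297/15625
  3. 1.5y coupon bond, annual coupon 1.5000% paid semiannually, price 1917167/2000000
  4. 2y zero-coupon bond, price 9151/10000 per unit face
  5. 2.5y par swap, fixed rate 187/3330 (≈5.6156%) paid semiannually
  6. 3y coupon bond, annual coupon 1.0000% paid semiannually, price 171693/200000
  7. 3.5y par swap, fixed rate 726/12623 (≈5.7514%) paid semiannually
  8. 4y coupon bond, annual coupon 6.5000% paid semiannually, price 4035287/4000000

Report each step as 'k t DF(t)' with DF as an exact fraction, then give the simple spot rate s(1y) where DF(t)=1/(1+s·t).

step 1 [0.5y] zero: DF = P = 2453/2500 ≈ 0.981200
step 2 [1y] bond c/2=1/100: DF=(15297/15625 − 1/100·(0.981200))/(1+1/100) = 2399/2500 ≈ 0.959600
step 3 [1.5y] bond c/2=3/400: DF=(1917167/2000000 − 3/400·(0.981200+0.959600))/(1+3/400) = 937/1000 ≈ 0.937000
step 4 [2y] zero: DF = P = 9151/10000 ≈ 0.915100
step 5 [2.5y] swap r/2=187/6660: DF=(1 − 187/6660·(0.981200+0.959600+0.937000+0.915100))/(1+187/6660) = 8691/10000 ≈ 0.869100
step 6 [3y] bond c/2=1/200: DF=(171693/200000 − 1/200·(0.981200+0.959600+0.937000+0.915100+0.869100))/(1+1/200) = 831/1000 ≈ 0.831000
step 7 [3.5y] swap r/2=363/12623: DF=(1 − 363/12623·(0.981200+0.959600+0.937000+0.915100+0.869100+0.831000))/(1+363/12623) = 1637/2000 ≈ 0.818500
step 8 [4y] bond c/2=13/400: DF=(4035287/4000000 − 13/400·(0.981200+0.959600+0.937000+0.915100+0.869100+0.831000+0.818500))/(1+13/400) = 973/1250 ≈ 0.778400

1 1/2 2453/2500
2 1 2399/2500
3 3/2 937/1000
4 2 9151/10000
5 5/2 8691/10000
6 3 831/1000
7 7/2 1637/2000
8 4 973/1250
s(1y) = (1/(2399/2500) − 1)/(1) = 101/2399 ≈ 4.2101%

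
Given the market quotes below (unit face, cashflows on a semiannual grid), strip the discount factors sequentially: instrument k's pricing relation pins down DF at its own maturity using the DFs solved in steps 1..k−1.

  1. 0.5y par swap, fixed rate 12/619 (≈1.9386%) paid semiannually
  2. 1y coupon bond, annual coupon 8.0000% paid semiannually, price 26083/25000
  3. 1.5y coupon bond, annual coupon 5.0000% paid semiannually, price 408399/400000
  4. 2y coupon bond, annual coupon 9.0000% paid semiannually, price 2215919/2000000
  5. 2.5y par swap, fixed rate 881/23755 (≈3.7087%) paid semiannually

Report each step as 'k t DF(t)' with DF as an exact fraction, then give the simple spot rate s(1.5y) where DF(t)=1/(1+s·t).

step 1 [0.5y] swap r/2=6/619: DF=(1 − 6/619·(0))/(1+6/619) = 619/625 ≈ 0.990400
step 2 [1y] bond c/2=1/25: DF=(26083/25000 − 1/25·(0.990400))/(1+1/25) = 9651/10000 ≈ 0.965100
step 3 [1.5y] bond c/2=1/40: DF=(408399/400000 − 1/40·(0.990400+0.965100))/(1+1/40) = 2371/2500 ≈ 0.948400
step 4 [2y] bond c/2=9/200: DF=(2215919/2000000 − 9/200·(0.990400+0.965100+0.948400))/(1+9/200) = 1169/1250 ≈ 0.935200
step 5 [2.5y] swap r/2=881/47510: DF=(1 − 881/47510·(0.990400+0.965100+0.948400+0.935200))/(1+881/47510) = 9119/10000 ≈ 0.911900

1 1/2 619/625
2 1 9651/10000
3 3/2 2371/2500
4 2 1169/1250
5 5/2 9119/10000
s(1.5y) = (1/(2371/2500) − 1)/(3/2) = 86/2371 ≈ 3.6272%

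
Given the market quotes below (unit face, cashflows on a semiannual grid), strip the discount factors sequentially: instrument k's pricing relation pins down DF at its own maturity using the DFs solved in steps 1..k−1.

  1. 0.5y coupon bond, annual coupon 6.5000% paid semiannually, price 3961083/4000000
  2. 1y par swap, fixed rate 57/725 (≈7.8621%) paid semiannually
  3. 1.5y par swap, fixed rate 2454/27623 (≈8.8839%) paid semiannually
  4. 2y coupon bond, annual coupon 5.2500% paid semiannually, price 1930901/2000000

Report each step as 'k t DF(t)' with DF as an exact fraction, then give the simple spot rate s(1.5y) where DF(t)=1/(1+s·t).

step 1 [0.5y] bond c/2=13/400: DF=(3961083/4000000 − 13/400·(0))/(1+13/400) = 9591/10000 ≈ 0.959100
step 2 [1y] swap r/2=57/1450: DF=(1 − 57/1450·(0.959100))/(1+57/1450) = 9259/10000 ≈ 0.925900
step 3 [1.5y] swap r/2=1227/27623: DF=(1 − 1227/27623·(0.959100+0.925900))/(1+1227/27623) = 8773/10000 ≈ 0.877300
step 4 [2y] bond c/2=21/800: DF=(1930901/2000000 − 21/800·(0.959100+0.925900+0.877300))/(1+21/800) = 8701/10000 ≈ 0.870100

1 1/2 9591/10000
2 1 9259/10000
3 3/2 8773/10000
4 2 8701/10000
s(1.5y) = (1/(8773/10000) − 1)/(3/2) = 818/8773 ≈ 9.3241%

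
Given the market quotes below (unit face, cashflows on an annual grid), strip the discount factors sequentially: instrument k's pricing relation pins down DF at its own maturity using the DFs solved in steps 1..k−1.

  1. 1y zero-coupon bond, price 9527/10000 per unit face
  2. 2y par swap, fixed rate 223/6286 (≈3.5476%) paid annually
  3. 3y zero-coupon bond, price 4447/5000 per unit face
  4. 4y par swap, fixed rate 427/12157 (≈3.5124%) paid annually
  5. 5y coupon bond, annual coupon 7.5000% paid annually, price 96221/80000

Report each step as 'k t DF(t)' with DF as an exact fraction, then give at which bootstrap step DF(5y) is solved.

step 1 [1y] zero: DF = P = 9527/10000 ≈ 0.952700
step 2 [2y] swap r/1=223/6286: DF=(1 − 223/6286·(0.952700))/(1+223/6286) = 9331/10000 ≈ 0.933100
step 3 [3y] zero: DF = P = 4447/5000 ≈ 0.889400
step 4 [4y] swap r/1=427/12157: DF=(1 − 427/12157·(0.952700+0.933100+0.889400))/(1+427/12157) = 8719/10000 ≈ 0.871900
step 5 [5y] bond c/1=3/40: DF=(96221/80000 − 3/40·(0.952700+0.933100+0.889400+0.871900))/(1+3/40) = 2161/2500 ≈ 0.864400

1 1 9527/10000
2 2 9331/10000
3 3 4447/5000
4 4 8719/10000
5 5 2161/2500
DF(5y) is solved at step 5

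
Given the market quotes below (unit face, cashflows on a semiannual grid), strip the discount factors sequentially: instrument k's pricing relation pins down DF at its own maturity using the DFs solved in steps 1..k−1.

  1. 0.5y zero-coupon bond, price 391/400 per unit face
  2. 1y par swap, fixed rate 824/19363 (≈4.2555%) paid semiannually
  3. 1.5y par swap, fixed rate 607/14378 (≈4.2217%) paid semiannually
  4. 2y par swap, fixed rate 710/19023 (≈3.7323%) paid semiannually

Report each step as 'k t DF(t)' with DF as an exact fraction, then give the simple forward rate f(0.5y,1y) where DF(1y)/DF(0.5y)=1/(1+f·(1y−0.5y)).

step 1 [0.5y] zero: DF = P = 391/400 ≈ 0.977500
step 2 [1y] swap r/2=412/19363: DF=(1 − 412/19363·(0.977500))/(1+412/19363) = 2397/2500 ≈ 0.958800
step 3 [1.5y] swap r/2=607/28756: DF=(1 − 607/28756·(0.977500+0.958800))/(1+607/28756) = 9393/10000 ≈ 0.939300
step 4 [2y] swap r/2=355/19023: DF=(1 − 355/19023·(0.977500+0.958800+0.939300))/(1+355/19023) = 929/1000 ≈ 0.929000

1 1/2 391/400
2 1 2397/2500
3 3/2 9393/10000
4 2 929/1000
f(0.5y,1y) = ((391/400)/(2397/2500) − 1)/(1/2) = 11/282 ≈ 3.9007%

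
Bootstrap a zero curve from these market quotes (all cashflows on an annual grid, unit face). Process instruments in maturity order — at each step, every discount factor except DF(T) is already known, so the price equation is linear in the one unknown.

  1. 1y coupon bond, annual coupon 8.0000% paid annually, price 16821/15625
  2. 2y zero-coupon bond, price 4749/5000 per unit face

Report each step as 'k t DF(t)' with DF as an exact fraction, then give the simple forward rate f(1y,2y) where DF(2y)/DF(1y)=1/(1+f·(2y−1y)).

1 1 623/625
2 2 4749/5000
f(1y,2y) = ((623/625)/(4749/5000) − 1)/(1) = 235/4749 ≈ 4.9484%

step 1 [1y] bond c/1=2/25: DF=(16821/15625 − 2/25·(0))/(1+2/25) = 623/625 ≈ 0.996800
step 2 [2y] zero: DF = P = 4749/5000 ≈ 0.949800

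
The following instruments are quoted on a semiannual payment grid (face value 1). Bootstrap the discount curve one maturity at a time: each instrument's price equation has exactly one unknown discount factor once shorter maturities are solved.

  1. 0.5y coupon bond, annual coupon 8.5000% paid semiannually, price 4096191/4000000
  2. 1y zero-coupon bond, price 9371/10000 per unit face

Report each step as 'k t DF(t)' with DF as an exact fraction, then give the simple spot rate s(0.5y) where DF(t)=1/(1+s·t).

1 1/2 9823/10000
2 1 9371/10000
s(0.5y) = (1/(9823/10000) − 1)/(1/2) = 354/9823 ≈ 3.6038%

step 1 [0.5y] bond c/2=17/400: DF=(4096191/4000000 − 17/400·(0))/(1+17/400) = 9823/10000 ≈ 0.982300
step 2 [1y] zero: DF = P = 9371/10000 ≈ 0.937100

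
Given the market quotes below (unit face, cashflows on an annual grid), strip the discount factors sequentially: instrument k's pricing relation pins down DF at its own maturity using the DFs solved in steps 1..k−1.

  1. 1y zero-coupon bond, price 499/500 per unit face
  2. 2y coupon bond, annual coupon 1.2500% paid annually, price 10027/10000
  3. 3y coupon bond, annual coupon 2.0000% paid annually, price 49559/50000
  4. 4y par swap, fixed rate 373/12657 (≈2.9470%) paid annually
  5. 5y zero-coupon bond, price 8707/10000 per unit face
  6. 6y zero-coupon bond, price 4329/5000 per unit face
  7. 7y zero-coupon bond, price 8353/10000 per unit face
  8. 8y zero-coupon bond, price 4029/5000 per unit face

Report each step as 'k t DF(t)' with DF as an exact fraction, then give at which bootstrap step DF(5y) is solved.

1 1 499/500
2 2 489/500
3 3 933/1000
4 4 8881/10000
5 5 8707/10000
6 6 4329/5000
7 7 8353/10000
8 8 4029/5000
DF(5y) is solved at step 5

step 1 [1y] zero: DF = P = 499/500 ≈ 0.998000
step 2 [2y] bond c/1=1/80: DF=(10027/10000 − 1/80·(0.998000))/(1+1/80) = 489/500 ≈ 0.978000
step 3 [3y] bond c/1=1/50: DF=(49559/50000 − 1/50·(0.998000+0.978000))/(1+1/50) = 933/1000 ≈ 0.933000
step 4 [4y] swap r/1=373/12657: DF=(1 − 373/12657·(0.998000+0.978000+0.933000))/(1+373/12657) = 8881/10000 ≈ 0.888100
step 5 [5y] zero: DF = P = 8707/10000 ≈ 0.870700
step 6 [6y] zero: DF = P = 4329/5000 ≈ 0.865800
step 7 [7y] zero: DF = P = 8353/10000 ≈ 0.835300
step 8 [8y] zero: DF = P = 4029/5000 ≈ 0.805800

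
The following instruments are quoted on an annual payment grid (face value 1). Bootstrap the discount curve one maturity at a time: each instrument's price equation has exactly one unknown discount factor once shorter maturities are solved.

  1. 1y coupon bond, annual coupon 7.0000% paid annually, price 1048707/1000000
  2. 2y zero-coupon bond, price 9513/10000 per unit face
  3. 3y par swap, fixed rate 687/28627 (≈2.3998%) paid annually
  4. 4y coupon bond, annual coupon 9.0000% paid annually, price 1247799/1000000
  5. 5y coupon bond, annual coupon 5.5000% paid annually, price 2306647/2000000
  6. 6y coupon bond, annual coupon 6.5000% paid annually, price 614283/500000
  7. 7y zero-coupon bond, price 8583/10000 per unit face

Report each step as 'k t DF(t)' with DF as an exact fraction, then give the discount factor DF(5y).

step 1 [1y] bond c/1=7/100: DF=(1048707/1000000 − 7/100·(0))/(1+7/100) = 9801/10000 ≈ 0.980100
step 2 [2y] zero: DF = P = 9513/10000 ≈ 0.951300
step 3 [3y] swap r/1=687/28627: DF=(1 − 687/28627·(0.980100+0.951300))/(1+687/28627) = 9313/10000 ≈ 0.931300
step 4 [4y] bond c/1=9/100: DF=(1247799/1000000 − 9/100·(0.980100+0.951300+0.931300))/(1+9/100) = 2271/2500 ≈ 0.908400
step 5 [5y] bond c/1=11/200: DF=(2306647/2000000 − 11/200·(0.980100+0.951300+0.931300+0.908400))/(1+11/200) = 4483/5000 ≈ 0.896600
step 6 [6y] bond c/1=13/200: DF=(614283/500000 − 13/200·(0.980100+0.951300+0.931300+0.908400+0.896600))/(1+13/200) = 8687/10000 ≈ 0.868700
step 7 [7y] zero: DF = P = 8583/10000 ≈ 0.858300

1 1 9801/10000
2 2 9513/10000
3 3 9313/10000
4 4 2271/2500
5 5 4483/5000
6 6 8687/10000
7 7 8583/10000
DF(5y) = 4483/5000 ≈ 0.896600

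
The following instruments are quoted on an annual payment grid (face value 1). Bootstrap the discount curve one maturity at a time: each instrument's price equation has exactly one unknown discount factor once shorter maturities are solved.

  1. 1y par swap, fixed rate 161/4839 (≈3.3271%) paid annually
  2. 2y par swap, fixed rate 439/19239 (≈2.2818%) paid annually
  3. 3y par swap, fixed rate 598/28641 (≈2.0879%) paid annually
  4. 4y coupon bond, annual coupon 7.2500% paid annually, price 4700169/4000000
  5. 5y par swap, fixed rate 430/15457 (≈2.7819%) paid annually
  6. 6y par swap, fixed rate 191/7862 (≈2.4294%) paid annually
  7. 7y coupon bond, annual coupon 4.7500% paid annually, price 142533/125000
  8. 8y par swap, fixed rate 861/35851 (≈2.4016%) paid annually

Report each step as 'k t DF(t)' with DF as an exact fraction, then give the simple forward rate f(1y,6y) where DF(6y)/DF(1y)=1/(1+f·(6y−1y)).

1 1 4839/5000
2 2 9561/10000
3 3 4701/5000
4 4 451/500
5 5 871/1000
6 6 8663/10000
7 7 839/1000
8 8 4139/5000
f(1y,6y) = ((4839/5000)/(8663/10000) − 1)/(5) = 203/8663 ≈ 2.3433%

step 1 [1y] swap r/1=161/4839: DF=(1 − 161/4839·(0))/(1+161/4839) = 4839/5000 ≈ 0.967800
step 2 [2y] swap r/1=439/19239: DF=(1 − 439/19239·(0.967800))/(1+439/19239) = 9561/10000 ≈ 0.956100
step 3 [3y] swap r/1=598/28641: DF=(1 − 598/28641·(0.967800+0.956100))/(1+598/28641) = 4701/5000 ≈ 0.940200
step 4 [4y] bond c/1=29/400: DF=(4700169/4000000 − 29/400·(0.967800+0.956100+0.940200))/(1+29/400) = 451/500 ≈ 0.902000
step 5 [5y] swap r/1=430/15457: DF=(1 − 430/15457·(0.967800+0.956100+0.940200+0.902000))/(1+430/15457) = 871/1000 ≈ 0.871000
step 6 [6y] swap r/1=191/7862: DF=(1 − 191/7862·(0.967800+0.956100+0.940200+0.902000+0.871000))/(1+191/7862) = 8663/10000 ≈ 0.866300
step 7 [7y] bond c/1=19/400: DF=(142533/125000 − 19/400·(0.967800+0.956100+0.940200+0.902000+0.871000+0.866300))/(1+19/400) = 839/1000 ≈ 0.839000
step 8 [8y] swap r/1=861/35851: DF=(1 − 861/35851·(0.967800+0.956100+0.940200+0.902000+0.871000+0.866300+0.839000))/(1+861/35851) = 4139/5000 ≈ 0.827800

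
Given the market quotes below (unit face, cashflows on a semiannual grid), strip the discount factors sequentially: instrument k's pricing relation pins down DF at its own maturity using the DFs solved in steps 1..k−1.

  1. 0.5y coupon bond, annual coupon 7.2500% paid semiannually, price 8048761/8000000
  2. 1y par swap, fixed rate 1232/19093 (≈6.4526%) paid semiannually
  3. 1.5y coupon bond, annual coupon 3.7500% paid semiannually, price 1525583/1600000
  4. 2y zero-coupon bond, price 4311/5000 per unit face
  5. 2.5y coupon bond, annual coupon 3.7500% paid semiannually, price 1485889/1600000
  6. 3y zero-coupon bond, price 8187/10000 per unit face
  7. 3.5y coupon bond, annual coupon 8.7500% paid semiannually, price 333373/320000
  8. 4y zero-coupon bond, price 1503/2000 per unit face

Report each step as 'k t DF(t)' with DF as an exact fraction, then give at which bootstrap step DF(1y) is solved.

step 1 [0.5y] bond c/2=29/800: DF=(8048761/8000000 − 29/800·(0))/(1+29/800) = 9709/10000 ≈ 0.970900
step 2 [1y] swap r/2=616/19093: DF=(1 − 616/19093·(0.970900))/(1+616/19093) = 1173/1250 ≈ 0.938400
step 3 [1.5y] bond c/2=3/160: DF=(1525583/1600000 − 3/160·(0.970900+0.938400))/(1+3/160) = 563/625 ≈ 0.900800
step 4 [2y] zero: DF = P = 4311/5000 ≈ 0.862200
step 5 [2.5y] bond c/2=3/160: DF=(1485889/1600000 − 3/160·(0.970900+0.938400+0.900800+0.862200))/(1+3/160) = 211/250 ≈ 0.844000
step 6 [3y] zero: DF = P = 8187/10000 ≈ 0.818700
step 7 [3.5y] bond c/2=7/160: DF=(333373/320000 − 7/160·(0.970900+0.938400+0.900800+0.862200+0.844000+0.818700))/(1+7/160) = 1549/2000 ≈ 0.774500
step 8 [4y] zero: DF = P = 1503/2000 ≈ 0.751500

1 1/2 9709/10000
2 1 1173/1250
3 3/2 563/625
4 2 4311/5000
5 5/2 211/250
6 3 8187/10000
7 7/2 1549/2000
8 4 1503/2000
DF(1y) is solved at step 2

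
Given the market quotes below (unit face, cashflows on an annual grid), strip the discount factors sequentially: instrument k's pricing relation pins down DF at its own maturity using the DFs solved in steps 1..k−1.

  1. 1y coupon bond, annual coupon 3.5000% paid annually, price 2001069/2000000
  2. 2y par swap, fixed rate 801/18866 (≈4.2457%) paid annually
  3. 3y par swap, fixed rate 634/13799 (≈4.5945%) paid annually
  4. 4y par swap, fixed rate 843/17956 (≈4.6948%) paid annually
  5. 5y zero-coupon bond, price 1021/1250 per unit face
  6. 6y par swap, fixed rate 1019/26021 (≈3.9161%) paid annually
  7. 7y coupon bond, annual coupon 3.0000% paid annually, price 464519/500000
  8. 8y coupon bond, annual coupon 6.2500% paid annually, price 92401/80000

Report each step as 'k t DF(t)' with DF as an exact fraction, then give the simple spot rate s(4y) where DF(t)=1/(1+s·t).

1 1 9667/10000
2 2 9199/10000
3 3 2183/2500
4 4 4157/5000
5 5 1021/1250
6 6 3981/5000
7 7 469/625
8 8 921/1250
s(4y) = (1/(4157/5000) − 1)/(4) = 843/16628 ≈ 5.0698%

step 1 [1y] bond c/1=7/200: DF=(2001069/2000000 − 7/200·(0))/(1+7/200) = 9667/10000 ≈ 0.966700
step 2 [2y] swap r/1=801/18866: DF=(1 − 801/18866·(0.966700))/(1+801/18866) = 9199/10000 ≈ 0.919900
step 3 [3y] swap r/1=634/13799: DF=(1 − 634/13799·(0.966700+0.919900))/(1+634/13799) = 2183/2500 ≈ 0.873200
step 4 [4y] swap r/1=843/17956: DF=(1 − 843/17956·(0.966700+0.919900+0.873200))/(1+843/17956) = 4157/5000 ≈ 0.831400
step 5 [5y] zero: DF = P = 1021/1250 ≈ 0.816800
step 6 [6y] swap r/1=1019/26021: DF=(1 − 1019/26021·(0.966700+0.919900+0.873200+0.831400+0.816800))/(1+1019/26021) = 3981/5000 ≈ 0.796200
step 7 [7y] bond c/1=3/100: DF=(464519/500000 − 3/100·(0.966700+0.919900+0.873200+0.831400+0.816800+0.796200))/(1+3/100) = 469/625 ≈ 0.750400
step 8 [8y] bond c/1=1/16: DF=(92401/80000 − 1/16·(0.966700+0.919900+0.873200+0.831400+0.816800+0.796200+0.750400))/(1+1/16) = 921/1250 ≈ 0.736800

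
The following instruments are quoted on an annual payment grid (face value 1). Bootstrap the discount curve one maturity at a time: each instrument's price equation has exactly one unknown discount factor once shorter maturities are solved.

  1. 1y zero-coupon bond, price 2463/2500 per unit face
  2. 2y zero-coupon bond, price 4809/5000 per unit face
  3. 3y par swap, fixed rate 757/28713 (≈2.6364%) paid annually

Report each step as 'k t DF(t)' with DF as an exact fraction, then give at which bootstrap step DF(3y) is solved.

step 1 [1y] zero: DF = P = 2463/2500 ≈ 0.985200
step 2 [2y] zero: DF = P = 4809/5000 ≈ 0.961800
step 3 [3y] swap r/1=757/28713: DF=(1 − 757/28713·(0.985200+0.961800))/(1+757/28713) = 9243/10000 ≈ 0.924300

1 1 2463/2500
2 2 4809/5000
3 3 9243/10000
DF(3y) is solved at step 3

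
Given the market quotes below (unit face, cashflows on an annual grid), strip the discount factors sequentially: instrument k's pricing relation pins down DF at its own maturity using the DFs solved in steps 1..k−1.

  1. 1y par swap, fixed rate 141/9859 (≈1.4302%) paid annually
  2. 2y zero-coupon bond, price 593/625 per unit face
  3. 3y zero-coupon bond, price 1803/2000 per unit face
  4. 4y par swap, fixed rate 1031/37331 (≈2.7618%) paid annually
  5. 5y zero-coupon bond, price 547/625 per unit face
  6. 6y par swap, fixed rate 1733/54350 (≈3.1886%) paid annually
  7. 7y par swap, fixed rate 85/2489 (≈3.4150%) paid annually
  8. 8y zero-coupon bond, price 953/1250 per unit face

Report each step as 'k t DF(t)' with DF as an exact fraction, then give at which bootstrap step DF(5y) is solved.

step 1 [1y] swap r/1=141/9859: DF=(1 − 141/9859·(0))/(1+141/9859) = 9859/10000 ≈ 0.985900
step 2 [2y] zero: DF = P = 593/625 ≈ 0.948800
step 3 [3y] zero: DF = P = 1803/2000 ≈ 0.901500
step 4 [4y] swap r/1=1031/37331: DF=(1 − 1031/37331·(0.985900+0.948800+0.901500))/(1+1031/37331) = 8969/10000 ≈ 0.896900
step 5 [5y] zero: DF = P = 547/625 ≈ 0.875200
step 6 [6y] swap r/1=1733/54350: DF=(1 − 1733/54350·(0.985900+0.948800+0.901500+0.896900+0.875200))/(1+1733/54350) = 8267/10000 ≈ 0.826700
step 7 [7y] swap r/1=85/2489: DF=(1 − 85/2489·(0.985900+0.948800+0.901500+0.896900+0.875200+0.826700))/(1+85/2489) = 63/80 ≈ 0.787500
step 8 [8y] zero: DF = P = 953/1250 ≈ 0.762400

1 1 9859/10000
2 2 593/625
3 3 1803/2000
4 4 8969/10000
5 5 547/625
6 6 8267/10000
7 7 63/80
8 8 953/1250
DF(5y) is solved at step 5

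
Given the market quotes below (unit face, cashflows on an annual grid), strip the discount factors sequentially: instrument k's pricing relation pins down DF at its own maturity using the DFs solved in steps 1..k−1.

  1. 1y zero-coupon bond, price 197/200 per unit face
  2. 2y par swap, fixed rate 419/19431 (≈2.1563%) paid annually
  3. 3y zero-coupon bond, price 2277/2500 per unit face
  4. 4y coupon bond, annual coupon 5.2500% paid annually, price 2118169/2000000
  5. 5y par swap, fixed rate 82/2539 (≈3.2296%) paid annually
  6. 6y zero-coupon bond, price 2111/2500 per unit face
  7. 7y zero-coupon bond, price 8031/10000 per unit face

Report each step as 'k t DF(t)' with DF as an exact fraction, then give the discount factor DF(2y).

step 1 [1y] zero: DF = P = 197/200 ≈ 0.985000
step 2 [2y] swap r/1=419/19431: DF=(1 − 419/19431·(0.985000))/(1+419/19431) = 9581/10000 ≈ 0.958100
step 3 [3y] zero: DF = P = 2277/2500 ≈ 0.910800
step 4 [4y] bond c/1=21/400: DF=(2118169/2000000 − 21/400·(0.985000+0.958100+0.910800))/(1+21/400) = 8639/10000 ≈ 0.863900
step 5 [5y] swap r/1=82/2539: DF=(1 − 82/2539·(0.985000+0.958100+0.910800+0.863900))/(1+82/2539) = 2131/2500 ≈ 0.852400
step 6 [6y] zero: DF = P = 2111/2500 ≈ 0.844400
step 7 [7y] zero: DF = P = 8031/10000 ≈ 0.803100

1 1 197/200
2 2 9581/10000
3 3 2277/2500
4 4 8639/10000
5 5 2131/2500
6 6 2111/2500
7 7 8031/10000
DF(2y) = 9581/10000 ≈ 0.958100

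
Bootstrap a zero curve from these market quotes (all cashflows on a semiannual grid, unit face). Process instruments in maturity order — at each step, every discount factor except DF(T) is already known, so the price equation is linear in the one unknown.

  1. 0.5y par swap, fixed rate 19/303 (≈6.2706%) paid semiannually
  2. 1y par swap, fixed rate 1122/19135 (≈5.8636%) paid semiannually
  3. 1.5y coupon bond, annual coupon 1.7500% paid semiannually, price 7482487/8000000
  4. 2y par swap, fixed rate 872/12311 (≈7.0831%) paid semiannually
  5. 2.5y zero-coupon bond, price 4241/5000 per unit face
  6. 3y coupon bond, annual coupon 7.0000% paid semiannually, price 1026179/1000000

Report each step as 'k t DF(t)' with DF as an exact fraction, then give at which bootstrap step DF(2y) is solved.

1 1/2 606/625
2 1 9439/10000
3 3/2 4553/5000
4 2 2173/2500
5 5/2 4241/5000
6 3 8379/10000
DF(2y) is solved at step 4

step 1 [0.5y] swap r/2=19/606: DF=(1 − 19/606·(0))/(1+19/606) = 606/625 ≈ 0.969600
step 2 [1y] swap r/2=561/19135: DF=(1 − 561/19135·(0.969600))/(1+561/19135) = 9439/10000 ≈ 0.943900
step 3 [1.5y] bond c/2=7/800: DF=(7482487/8000000 − 7/800·(0.969600+0.943900))/(1+7/800) = 4553/5000 ≈ 0.910600
step 4 [2y] swap r/2=436/12311: DF=(1 − 436/12311·(0.969600+0.943900+0.910600))/(1+436/12311) = 2173/2500 ≈ 0.869200
step 5 [2.5y] zero: DF = P = 4241/5000 ≈ 0.848200
step 6 [3y] bond c/2=7/200: DF=(1026179/1000000 − 7/200·(0.969600+0.943900+0.910600+0.869200+0.848200))/(1+7/200) = 8379/10000 ≈ 0.837900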